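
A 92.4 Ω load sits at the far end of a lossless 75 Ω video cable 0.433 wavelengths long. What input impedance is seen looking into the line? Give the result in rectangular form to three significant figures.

Z_in ≈ 85 + j13.3 Ω

βl = 2π × 0.433 = 156°
tan(βl) = tan(156°) = -0.448
Z_in = Z_0·(Z_L + jZ_0·tanβl)/(Z_0 + jZ_L·tanβl)
     = 75·(92.4 − j33.6)/(75 − j41.4)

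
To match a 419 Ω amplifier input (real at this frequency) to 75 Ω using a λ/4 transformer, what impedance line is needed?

Z_qwt = √(Z_0·R_L) = √(75 × 419) = √31420

Z_qwt ≈ 177 Ω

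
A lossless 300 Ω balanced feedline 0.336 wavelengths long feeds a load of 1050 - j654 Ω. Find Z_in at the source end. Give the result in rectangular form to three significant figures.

βl = 2π × 0.336 = 121°
tan(βl) = tan(121°) = -1.67
Z_in = Z_0·(Z_L + jZ_0·tanβl)/(Z_0 + jZ_L·tanβl)
     = 300·(1050 − j1150)/(-790 − j1750)

Z_in ≈ 96.8 + j224 Ω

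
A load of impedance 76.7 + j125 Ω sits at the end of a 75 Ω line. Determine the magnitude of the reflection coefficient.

Γ = (Z_L − Z_0)/(Z_L + Z_0) = (1.7 + j125)/(151.7 + j125)
|Γ| = 125/197

|Γ| ≈ 0.636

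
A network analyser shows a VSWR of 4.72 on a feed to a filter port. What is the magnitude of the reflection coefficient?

|Γ| ≈ 0.65

|Γ| = (S − 1)/(S + 1) = (4.72 − 1)/(4.72 + 1) = 3.72/5.72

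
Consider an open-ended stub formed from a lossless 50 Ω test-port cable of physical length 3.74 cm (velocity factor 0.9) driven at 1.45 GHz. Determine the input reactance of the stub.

X_in ≈ -16 Ω (capacitive)

λ = v/f = 0.9·c / 1.45 GHz = 0.186 m
βl = 2π·l/λ = 2π × 0.201 = 72.3°
tan(βl) = 3.13
For an open-ended stub, Z_in = −jZ_0·cot(βl) = −jZ_0/tan(βl)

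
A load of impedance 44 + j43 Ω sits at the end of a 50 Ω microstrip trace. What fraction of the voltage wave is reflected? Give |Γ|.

|Γ| ≈ 0.42

Γ = (Z_L − Z_0)/(Z_L + Z_0) = (-6 + j43)/(94 + j43)
|Γ| = 43.4/103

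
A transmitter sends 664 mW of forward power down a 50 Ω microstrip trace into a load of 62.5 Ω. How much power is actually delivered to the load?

Γ = (62.5 − 50)/(62.5 + 50) = 0.111
|Γ|² = 0.0123
P_refl = |Γ|²·P_inc = 8.2 mW, P_del = (1 − |Γ|²)·P_inc = 656 mW

P_delivered ≈ 656 mW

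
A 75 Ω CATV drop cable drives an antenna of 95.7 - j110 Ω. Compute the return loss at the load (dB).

Γ = (20.7 − j110)/(170.7 − j110), |Γ| = 0.551
RL = −20·log₁₀|Γ| = −20·log₁₀(0.551)

RL ≈ 5.17 dB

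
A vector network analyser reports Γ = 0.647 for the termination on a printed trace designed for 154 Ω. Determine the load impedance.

Z_L = Z_0·(1 + Γ)/(1 − Γ) = 154·(1.65)/(0.353)

Z_L ≈ 719 Ω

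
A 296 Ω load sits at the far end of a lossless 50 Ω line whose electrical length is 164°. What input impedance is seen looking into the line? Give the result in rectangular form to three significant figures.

tan(βl) = tan(164°) = -0.287
Z_in = Z_0·(Z_L + jZ_0·tanβl)/(Z_0 + jZ_L·tanβl)
     = 50·(296 − j14.3)/(50 − j84.9)

Z_in ≈ 82.5 + j126 Ω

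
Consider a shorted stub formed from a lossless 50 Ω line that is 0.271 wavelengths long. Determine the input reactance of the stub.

X_in ≈ -377 Ω (capacitive)

βl = 2π × 0.271 = 97.6°
tan(βl) = -7.53
For a shorted stub, Z_in = jZ_0·tan(βl)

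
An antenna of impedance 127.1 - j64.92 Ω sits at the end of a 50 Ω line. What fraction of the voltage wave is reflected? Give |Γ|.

|Γ| ≈ 0.534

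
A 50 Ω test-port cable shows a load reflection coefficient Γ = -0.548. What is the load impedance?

Z_L = Z_0·(1 + Γ)/(1 − Γ) = 50·(0.452)/(1.55)

Z_L ≈ 14.6 Ω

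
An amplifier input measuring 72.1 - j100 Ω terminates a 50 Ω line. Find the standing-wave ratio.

Γ = (Z_L − Z_0)/(Z_L + Z_0) = (22.1 − j100)/(122.1 − j100)
|Γ| = 102/158 = 0.649
VSWR = (1 + |Γ|)/(1 − |Γ|) = 1.65/0.351

VSWR ≈ 4.7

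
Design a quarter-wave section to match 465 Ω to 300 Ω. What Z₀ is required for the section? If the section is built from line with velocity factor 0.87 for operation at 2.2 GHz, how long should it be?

Z_qwt ≈ 373 Ω; length ≈ 2.97 cm

Z_qwt = √(Z_0·R_L) = √(300 × 465) = √139500
λ = 0.87·c/f = 0.119 m, so l = λ/4 = 0.0297 m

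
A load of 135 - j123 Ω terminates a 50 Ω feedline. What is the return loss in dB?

Γ = (85 − j123)/(185 − j123), |Γ| = 0.673
RL = −20·log₁₀|Γ| = −20·log₁₀(0.673)

RL ≈ 3.44 dB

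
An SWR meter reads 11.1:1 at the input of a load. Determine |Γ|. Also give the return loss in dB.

|Γ| ≈ 0.835; return loss ≈ 1.57 dB

|Γ| = (S − 1)/(S + 1) = (11.1 − 1)/(11.1 + 1) = 10.1/12.1
RL = −20·log₁₀|Γ| = −20·log₁₀(0.835)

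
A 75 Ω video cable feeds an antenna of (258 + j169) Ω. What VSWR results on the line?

Γ = (Z_L − Z_0)/(Z_L + Z_0) = (183 + j169)/(333 + j169)
|Γ| = 249/373 = 0.667
VSWR = (1 + |Γ|)/(1 − |Γ|) = 1.67/0.333

VSWR ≈ 5.01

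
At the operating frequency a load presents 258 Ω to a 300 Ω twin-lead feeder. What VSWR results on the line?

VSWR ≈ 1.16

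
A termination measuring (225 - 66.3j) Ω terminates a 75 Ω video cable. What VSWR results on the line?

VSWR ≈ 3.29

Γ = (Z_L − Z_0)/(Z_L + Z_0) = (150 − j66.3)/(300 − j66.3)
|Γ| = 164/307 = 0.534
VSWR = (1 + |Γ|)/(1 − |Γ|) = 1.53/0.466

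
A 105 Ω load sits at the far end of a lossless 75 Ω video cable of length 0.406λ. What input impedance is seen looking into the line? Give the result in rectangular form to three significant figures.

Z_in ≈ 80.9 + j25.7 Ω

βl = 2π × 0.406 = 146°
tan(βl) = tan(146°) = -0.67
Z_in = Z_0·(Z_L + jZ_0·tanβl)/(Z_0 + jZ_L·tanβl)
     = 75·(105 − j50.3)/(75 − j70.4)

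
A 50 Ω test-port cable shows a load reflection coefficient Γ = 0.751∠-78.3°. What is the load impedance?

Z_L ≈ 17.3 − j58.4 Ω

Z_L = Z_0·(1 + Γ)/(1 − Γ) = 50·(1.15 − j0.735)/(0.848 + j0.735)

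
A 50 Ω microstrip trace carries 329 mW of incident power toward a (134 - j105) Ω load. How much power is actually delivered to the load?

|Γ| = |(84 − j105)/(184 − j105)| = 0.635
|Γ|² = 0.403
P_refl = |Γ|²·P_inc = 133 mW, P_del = (1 − |Γ|²)·P_inc = 196 mW

P_delivered ≈ 196 mW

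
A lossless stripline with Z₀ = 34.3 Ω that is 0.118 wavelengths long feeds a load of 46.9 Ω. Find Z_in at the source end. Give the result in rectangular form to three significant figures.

βl = 2π × 0.118 = 42.5°
tan(βl) = tan(42.5°) = 0.916
Z_in = Z_0·(Z_L + jZ_0·tanβl)/(Z_0 + jZ_L·tanβl)
     = 34.3·(46.9 + j31.4)/(34.3 + j42.9)

Z_in ≈ 33.6 − j10.6 Ω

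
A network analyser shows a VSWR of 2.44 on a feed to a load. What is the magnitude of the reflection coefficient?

|Γ| ≈ 0.419

|Γ| = (S − 1)/(S + 1) = (2.44 − 1)/(2.44 + 1) = 1.44/3.44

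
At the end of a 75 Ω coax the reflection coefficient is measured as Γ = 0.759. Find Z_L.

Z_L = Z_0·(1 + Γ)/(1 − Γ) = 75·(1.76)/(0.241)

Z_L ≈ 547 Ω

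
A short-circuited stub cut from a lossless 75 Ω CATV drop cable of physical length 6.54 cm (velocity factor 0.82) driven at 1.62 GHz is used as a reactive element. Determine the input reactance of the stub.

λ = v/f = 0.82·c / 1.62 GHz = 0.152 m
βl = 2π·l/λ = 2π × 0.431 = 155°
tan(βl) = -0.465
For a short-circuited stub, Z_in = jZ_0·tan(βl)

X_in ≈ -34.9 Ω (capacitive)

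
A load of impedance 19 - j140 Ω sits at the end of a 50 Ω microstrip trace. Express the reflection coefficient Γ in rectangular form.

Γ ≈ 0.717 − j0.575

Γ = (Z_L − Z_0)/(Z_L + Z_0) = (-31 − j140)/(69 − j140)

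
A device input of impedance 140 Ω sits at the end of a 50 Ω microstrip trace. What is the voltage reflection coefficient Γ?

Γ = 0.474

Γ = (Z_L − Z_0)/(Z_L + Z_0) = (140 − 50)/(140 + 50) = 90/190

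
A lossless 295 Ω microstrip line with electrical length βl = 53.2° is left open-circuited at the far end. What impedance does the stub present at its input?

tan(βl) = 1.34
For an open-circuited stub, Z_in = −jZ_0·cot(βl) = −jZ_0/tan(βl)

Z_in ≈ −j221 Ω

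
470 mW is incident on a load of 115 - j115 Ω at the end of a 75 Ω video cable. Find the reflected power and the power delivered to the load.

P_reflected ≈ 141 mW; P_delivered ≈ 329 mW

|Γ| = |(40 − j115)/(190 − j115)| = 0.548
|Γ|² = 0.301
P_refl = |Γ|²·P_inc = 141 mW, P_del = (1 − |Γ|²)·P_inc = 329 mW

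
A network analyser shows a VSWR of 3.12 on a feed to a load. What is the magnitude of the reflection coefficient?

|Γ| ≈ 0.515

|Γ| = (S − 1)/(S + 1) = (3.12 − 1)/(3.12 + 1) = 2.12/4.12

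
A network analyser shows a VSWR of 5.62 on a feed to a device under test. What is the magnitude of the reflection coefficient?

|Γ| ≈ 0.698

|Γ| = (S − 1)/(S + 1) = (5.62 − 1)/(5.62 + 1) = 4.62/6.62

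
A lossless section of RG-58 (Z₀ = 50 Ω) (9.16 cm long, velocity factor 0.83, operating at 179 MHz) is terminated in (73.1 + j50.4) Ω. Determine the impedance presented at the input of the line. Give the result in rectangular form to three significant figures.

Z_in ≈ 121 − j9.13 Ω

λ = v/f = 0.83·c / 179 MHz = 1.39 m
βl = 2π·l/λ = 2π × 0.0658 = 23.7°
tan(βl) = tan(23.7°) = 0.439
Z_in = Z_0·(Z_L + jZ_0·tanβl)/(Z_0 + jZ_L·tanβl)
     = 50·(73.1 + j72.4)/(27.9 + j32.1)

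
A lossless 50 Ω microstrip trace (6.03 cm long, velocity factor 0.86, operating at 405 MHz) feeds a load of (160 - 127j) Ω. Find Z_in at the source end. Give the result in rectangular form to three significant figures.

λ = v/f = 0.86·c / 405 MHz = 0.637 m
βl = 2π·l/λ = 2π × 0.0947 = 34.1°
tan(βl) = tan(34.1°) = 0.676
Z_in = Z_0·(Z_L + jZ_0·tanβl)/(Z_0 + jZ_L·tanβl)
     = 50·(160 − j93.2)/(136 + j108)

Z_in ≈ 19.3 − j49.7 Ω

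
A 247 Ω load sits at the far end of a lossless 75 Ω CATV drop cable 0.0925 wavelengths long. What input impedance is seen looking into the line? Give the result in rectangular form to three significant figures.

Z_in ≈ 62.3 − j85.4 Ω

βl = 2π × 0.0925 = 33.3°
tan(βl) = tan(33.3°) = 0.657
Z_in = Z_0·(Z_L + jZ_0·tanβl)/(Z_0 + jZ_L·tanβl)
     = 75·(247 + j49.3)/(75 + j162)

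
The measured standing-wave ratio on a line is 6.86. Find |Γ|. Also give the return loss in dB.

|Γ| = (S − 1)/(S + 1) = (6.86 − 1)/(6.86 + 1) = 5.86/7.86
RL = −20·log₁₀|Γ| = −20·log₁₀(0.746)

|Γ| ≈ 0.746; return loss ≈ 2.55 dB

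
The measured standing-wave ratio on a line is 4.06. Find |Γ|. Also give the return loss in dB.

|Γ| = (S − 1)/(S + 1) = (4.06 − 1)/(4.06 + 1) = 3.06/5.06
RL = −20·log₁₀|Γ| = −20·log₁₀(0.605)

|Γ| ≈ 0.605; return loss ≈ 4.37 dB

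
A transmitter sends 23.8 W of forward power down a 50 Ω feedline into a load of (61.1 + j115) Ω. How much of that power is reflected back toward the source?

|Γ| = |(11.1 + j115)/(111.1 + j115)| = 0.723
|Γ|² = 0.522
P_refl = |Γ|²·P_inc = 12.4 W, P_del = (1 − |Γ|²)·P_inc = 11.4 W

P_reflected ≈ 12.4 W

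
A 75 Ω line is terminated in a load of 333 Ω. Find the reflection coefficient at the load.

Γ = 0.632

Γ = (Z_L − Z_0)/(Z_L + Z_0) = (333 − 75)/(333 + 75) = 258/408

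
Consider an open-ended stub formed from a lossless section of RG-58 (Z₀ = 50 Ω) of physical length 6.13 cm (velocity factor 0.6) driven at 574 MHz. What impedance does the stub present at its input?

Z_in ≈ −j17.8 Ω

λ = v/f = 0.6·c / 574 MHz = 0.314 m
βl = 2π·l/λ = 2π × 0.195 = 70.4°
tan(βl) = 2.8
For an open-ended stub, Z_in = −jZ_0·cot(βl) = −jZ_0/tan(βl)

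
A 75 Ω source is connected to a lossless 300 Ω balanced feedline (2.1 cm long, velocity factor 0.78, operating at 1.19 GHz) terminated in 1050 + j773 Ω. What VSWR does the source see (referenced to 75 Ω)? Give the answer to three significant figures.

λ = v/f = 0.78·c / 1.19 GHz = 0.197 m
βl = 2π·l/λ = 2π × 0.107 = 38.4°
tan(βl) = 0.794
Z_in = Z_0·(Z_L + jZ_0·tanβl)/(Z_0 + jZ_L·tanβl) = 194 − j451 Ω
Γ_s = (Z_in − Z_s)/(Z_in + Z_s) = (119 − j451)/(269 − j451), |Γ_s| = 0.888
VSWR = (1 + |Γ_s|)/(1 − |Γ_s|)

VSWR ≈ 16.9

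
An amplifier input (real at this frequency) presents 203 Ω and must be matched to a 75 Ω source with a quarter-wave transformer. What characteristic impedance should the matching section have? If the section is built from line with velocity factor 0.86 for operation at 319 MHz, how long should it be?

Z_qwt = √(Z_0·R_L) = √(75 × 203) = √15220
λ = 0.86·c/f = 0.809 m, so l = λ/4 = 0.202 m

Z_qwt ≈ 123 Ω; length ≈ 20.2 cm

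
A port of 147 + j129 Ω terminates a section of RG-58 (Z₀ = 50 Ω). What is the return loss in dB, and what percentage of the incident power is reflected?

Γ = (97 + j129)/(197 + j129), |Γ| = 0.685
RL = −20·log₁₀(0.685) = 3.28 dB
P_refl/P_inc = |Γ|² = 0.47

RL ≈ 3.28 dB; 47% of incident power reflected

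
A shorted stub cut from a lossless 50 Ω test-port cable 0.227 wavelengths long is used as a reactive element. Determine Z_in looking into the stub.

βl = 2π × 0.227 = 81.7°
tan(βl) = 6.87
For a shorted stub, Z_in = jZ_0·tan(βl)

Z_in ≈ +j344 Ω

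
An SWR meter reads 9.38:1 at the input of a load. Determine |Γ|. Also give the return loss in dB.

|Γ| = (S − 1)/(S + 1) = (9.38 − 1)/(9.38 + 1) = 8.38/10.4
RL = −20·log₁₀|Γ| = −20·log₁₀(0.807)

|Γ| ≈ 0.807; return loss ≈ 1.86 dB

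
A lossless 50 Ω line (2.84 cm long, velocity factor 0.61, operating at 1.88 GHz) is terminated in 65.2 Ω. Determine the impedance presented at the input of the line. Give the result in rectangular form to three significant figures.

λ = v/f = 0.61·c / 1.88 GHz = 0.0973 m
βl = 2π·l/λ = 2π × 0.292 = 105°
tan(βl) = tan(105°) = -3.72
Z_in = Z_0·(Z_L + jZ_0·tanβl)/(Z_0 + jZ_L·tanβl)
     = 50·(65.2 − j186)/(50 − j243)

Z_in ≈ 39.4 + j5.31 Ω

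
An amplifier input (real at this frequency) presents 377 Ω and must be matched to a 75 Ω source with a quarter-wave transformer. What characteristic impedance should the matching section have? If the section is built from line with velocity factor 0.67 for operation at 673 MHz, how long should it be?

Z_qwt ≈ 168 Ω; length ≈ 7.47 cm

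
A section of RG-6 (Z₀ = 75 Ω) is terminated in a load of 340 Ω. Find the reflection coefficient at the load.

Γ = 0.639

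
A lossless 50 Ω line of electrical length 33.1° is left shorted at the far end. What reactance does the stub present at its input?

tan(βl) = 0.652
For a shorted stub, Z_in = jZ_0·tan(βl)

X_in ≈ 32.6 Ω (inductive)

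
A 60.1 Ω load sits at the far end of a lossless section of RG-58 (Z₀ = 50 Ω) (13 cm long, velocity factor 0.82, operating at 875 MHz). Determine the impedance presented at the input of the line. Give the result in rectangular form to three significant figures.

λ = v/f = 0.82·c / 875 MHz = 0.281 m
βl = 2π·l/λ = 2π × 0.462 = 166°
tan(βl) = tan(166°) = -0.241
Z_in = Z_0·(Z_L + jZ_0·tanβl)/(Z_0 + jZ_L·tanβl)
     = 50·(60.1 − j12)/(50 − j14.5)

Z_in ≈ 58.7 + j4.94 Ω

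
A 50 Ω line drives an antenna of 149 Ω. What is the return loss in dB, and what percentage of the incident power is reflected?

RL ≈ 6.06 dB; 24.7% of incident power reflected

Γ = (149 − 50)/(149 + 50) = 0.497
RL = −20·log₁₀(0.497) = 6.06 dB
P_refl/P_inc = |Γ|² = 0.247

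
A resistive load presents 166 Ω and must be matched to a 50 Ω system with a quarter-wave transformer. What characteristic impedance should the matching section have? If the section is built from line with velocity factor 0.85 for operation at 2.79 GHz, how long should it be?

Z_qwt ≈ 91.1 Ω; length ≈ 2.28 cm

Z_qwt = √(Z_0·R_L) = √(50 × 166) = √8300
λ = 0.85·c/f = 0.0914 m, so l = λ/4 = 0.0228 m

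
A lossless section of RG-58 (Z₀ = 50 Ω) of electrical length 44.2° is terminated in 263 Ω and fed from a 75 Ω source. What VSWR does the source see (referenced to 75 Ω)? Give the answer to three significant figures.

tan(βl) = 0.972
Z_in = Z_0·(Z_L + jZ_0·tanβl)/(Z_0 + jZ_L·tanβl) = 18.8 − j47.7 Ω
Γ_s = (Z_in − Z_s)/(Z_in + Z_s) = (-56.2 − j47.7)/(93.8 − j47.7), |Γ_s| = 0.7
VSWR = (1 + |Γ_s|)/(1 − |Γ_s|)

VSWR ≈ 5.67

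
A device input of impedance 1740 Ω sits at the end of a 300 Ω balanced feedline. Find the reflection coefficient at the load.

Γ = (Z_L − Z_0)/(Z_L + Z_0) = (1740 − 300)/(1740 + 300) = 1440/2040

Γ = 0.706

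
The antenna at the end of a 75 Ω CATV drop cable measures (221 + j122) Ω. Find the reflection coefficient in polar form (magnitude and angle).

Γ = (Z_L − Z_0)/(Z_L + Z_0) = (146 + j122)/(296 + j122)
|Γ| = 190/320 = 0.594

Γ ≈ 0.594 ∠ 17.5°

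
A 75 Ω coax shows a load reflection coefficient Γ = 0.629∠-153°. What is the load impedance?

Z_L ≈ 18 − j17 Ω

Z_L = Z_0·(1 + Γ)/(1 − Γ) = 75·(0.44 − j0.286)/(1.56 + j0.286)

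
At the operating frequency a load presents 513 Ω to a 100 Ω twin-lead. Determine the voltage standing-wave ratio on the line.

VSWR ≈ 5.13

Γ = (513 − 100)/(513 + 100) = 0.674
VSWR = (1 + 0.674)/(1 − 0.674)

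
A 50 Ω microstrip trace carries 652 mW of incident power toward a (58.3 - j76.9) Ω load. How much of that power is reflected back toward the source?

P_reflected ≈ 221 mW

|Γ| = |(8.3 − j76.9)/(108.3 − j76.9)| = 0.582
|Γ|² = 0.339
P_refl = |Γ|²·P_inc = 221 mW, P_del = (1 − |Γ|²)·P_inc = 431 mW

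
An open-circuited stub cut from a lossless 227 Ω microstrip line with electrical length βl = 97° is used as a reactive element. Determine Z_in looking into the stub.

tan(βl) = -8.14
For an open-circuited stub, Z_in = −jZ_0·cot(βl) = −jZ_0/tan(βl)

Z_in ≈ +j27.9 Ω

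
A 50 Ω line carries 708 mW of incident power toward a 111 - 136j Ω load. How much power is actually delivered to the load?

|Γ| = |(61 − j136)/(161 − j136)| = 0.707
|Γ|² = 0.5
P_refl = |Γ|²·P_inc = 354 mW, P_del = (1 − |Γ|²)·P_inc = 354 mW

P_delivered ≈ 354 mW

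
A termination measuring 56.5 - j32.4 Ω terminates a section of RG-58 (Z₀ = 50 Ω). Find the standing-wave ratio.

VSWR ≈ 1.84

Γ = (Z_L − Z_0)/(Z_L + Z_0) = (6.5 − j32.4)/(106.5 − j32.4)
|Γ| = 33/111 = 0.297
VSWR = (1 + |Γ|)/(1 − |Γ|) = 1.3/0.703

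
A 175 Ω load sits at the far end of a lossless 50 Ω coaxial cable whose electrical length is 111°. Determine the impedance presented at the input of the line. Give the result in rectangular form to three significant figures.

Z_in ≈ 16.2 + j17.4 Ω

tan(βl) = tan(111°) = -2.61
Z_in = Z_0·(Z_L + jZ_0·tanβl)/(Z_0 + jZ_L·tanβl)
     = 50·(175 − j130)/(50 − j456)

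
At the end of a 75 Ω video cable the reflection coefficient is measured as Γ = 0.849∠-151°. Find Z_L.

Z_L ≈ 6.53 − j19.3 Ω

Z_L = Z_0·(1 + Γ)/(1 − Γ) = 75·(0.257 − j0.412)/(1.74 + j0.412)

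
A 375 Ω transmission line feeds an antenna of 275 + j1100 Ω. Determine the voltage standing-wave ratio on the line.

Γ = (Z_L − Z_0)/(Z_L + Z_0) = (-100 + j1100)/(650 + j1100)
|Γ| = 1100/1280 = 0.864
VSWR = (1 + |Γ|)/(1 − |Γ|) = 1.86/0.136

VSWR ≈ 13.8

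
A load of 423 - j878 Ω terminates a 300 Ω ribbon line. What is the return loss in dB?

RL ≈ 2.16 dB

Γ = (123 − j878)/(723 − j878), |Γ| = 0.779
RL = −20·log₁₀|Γ| = −20·log₁₀(0.779)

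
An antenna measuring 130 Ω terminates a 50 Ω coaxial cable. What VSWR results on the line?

For a purely resistive load, VSWR = R_L/Z_0 or Z_0/R_L (whichever > 1) = 130/50

VSWR ≈ 2.6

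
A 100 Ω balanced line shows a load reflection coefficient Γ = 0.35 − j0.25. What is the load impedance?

Z_L = Z_0·(1 + Γ)/(1 − Γ) = 100·(1.35 − j0.25)/(0.65 + j0.25)

Z_L ≈ 168 − j103 Ω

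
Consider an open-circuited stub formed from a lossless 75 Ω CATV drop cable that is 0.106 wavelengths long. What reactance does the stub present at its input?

βl = 2π × 0.106 = 38.2°
tan(βl) = 0.786
For an open-circuited stub, Z_in = −jZ_0·cot(βl) = −jZ_0/tan(βl)

X_in ≈ -95.4 Ω (capacitive)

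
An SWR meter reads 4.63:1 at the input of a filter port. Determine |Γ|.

|Γ| = (S − 1)/(S + 1) = (4.63 − 1)/(4.63 + 1) = 3.63/5.63

|Γ| ≈ 0.645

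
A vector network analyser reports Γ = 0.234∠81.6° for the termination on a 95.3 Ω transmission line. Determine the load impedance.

Z_L = Z_0·(1 + Γ)/(1 − Γ) = 95.3·(1.03 + j0.231)/(0.966 − j0.231)

Z_L ≈ 91.3 + j44.7 Ω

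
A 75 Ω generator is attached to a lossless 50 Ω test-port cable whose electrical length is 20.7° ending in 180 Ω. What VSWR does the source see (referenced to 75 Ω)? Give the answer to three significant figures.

VSWR ≈ 2.81

tan(βl) = 0.378
Z_in = Z_0·(Z_L + jZ_0·tanβl)/(Z_0 + jZ_L·tanβl) = 72.2 − j79.3 Ω
Γ_s = (Z_in − Z_s)/(Z_in + Z_s) = (-2.84 − j79.3)/(147 − j79.3), |Γ_s| = 0.475
VSWR = (1 + |Γ_s|)/(1 − |Γ_s|)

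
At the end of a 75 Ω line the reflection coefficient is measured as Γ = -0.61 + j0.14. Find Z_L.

Z_L = Z_0·(1 + Γ)/(1 − Γ) = 75·(0.39 + j0.14)/(1.61 − j0.14)

Z_L ≈ 17.5 + j8.04 Ω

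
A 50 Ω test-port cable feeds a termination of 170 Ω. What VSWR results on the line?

VSWR ≈ 3.4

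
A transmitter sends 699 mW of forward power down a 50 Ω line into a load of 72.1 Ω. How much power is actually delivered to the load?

Γ = (72.1 − 50)/(72.1 + 50) = 0.181
|Γ|² = 0.0328
P_refl = |Γ|²·P_inc = 22.9 mW, P_del = (1 − |Γ|²)·P_inc = 676 mW

P_delivered ≈ 676 mW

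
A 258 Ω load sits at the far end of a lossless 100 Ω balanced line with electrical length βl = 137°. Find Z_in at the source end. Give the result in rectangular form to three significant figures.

Z_in ≈ 71.1 + j77.7 Ω

tan(βl) = tan(137°) = -0.933
Z_in = Z_0·(Z_L + jZ_0·tanβl)/(Z_0 + jZ_L·tanβl)
     = 100·(258 − j93.3)/(100 − j241)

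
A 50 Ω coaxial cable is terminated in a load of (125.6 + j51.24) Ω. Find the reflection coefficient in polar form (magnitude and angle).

Γ = (Z_L − Z_0)/(Z_L + Z_0) = (75.6 + j51.24)/(175.6 + j51.24)
|Γ| = 91.3/183 = 0.499

Γ ≈ 0.499 ∠ 17.9°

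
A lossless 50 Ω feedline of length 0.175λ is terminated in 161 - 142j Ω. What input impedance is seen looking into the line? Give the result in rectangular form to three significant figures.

Z_in ≈ 9.39 − j15.7 Ω

βl = 2π × 0.175 = 63°
tan(βl) = tan(63°) = 1.96
Z_in = Z_0·(Z_L + jZ_0·tanβl)/(Z_0 + jZ_L·tanβl)
     = 50·(161 − j43.9)/(329 + j316)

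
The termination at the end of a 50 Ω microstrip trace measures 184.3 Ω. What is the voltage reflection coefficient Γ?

Γ = (Z_L − Z_0)/(Z_L + Z_0) = (184.3 − 50)/(184.3 + 50) = 134.3/234.3

Γ = 0.573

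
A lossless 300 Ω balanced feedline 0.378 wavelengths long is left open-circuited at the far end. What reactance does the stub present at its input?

βl = 2π × 0.378 = 136°
tan(βl) = -0.963
For an open-circuited stub, Z_in = −jZ_0·cot(βl) = −jZ_0/tan(βl)

X_in ≈ 312 Ω (inductive)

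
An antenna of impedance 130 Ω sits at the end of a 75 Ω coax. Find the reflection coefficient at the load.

Γ = 0.268

Γ = (Z_L − Z_0)/(Z_L + Z_0) = (130 − 75)/(130 + 75) = 55/205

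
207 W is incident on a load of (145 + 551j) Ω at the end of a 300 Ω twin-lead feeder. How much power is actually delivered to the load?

|Γ| = |(-155 + j551)/(445 + j551)| = 0.808
|Γ|² = 0.653
P_refl = |Γ|²·P_inc = 135 W, P_del = (1 − |Γ|²)·P_inc = 71.8 W

P_delivered ≈ 71.8 W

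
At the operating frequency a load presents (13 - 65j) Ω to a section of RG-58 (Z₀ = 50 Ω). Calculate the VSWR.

VSWR ≈ 10.5

Γ = (Z_L − Z_0)/(Z_L + Z_0) = (-37 − j65)/(63 − j65)
|Γ| = 74.8/90.5 = 0.826
VSWR = (1 + |Γ|)/(1 − |Γ|) = 1.83/0.174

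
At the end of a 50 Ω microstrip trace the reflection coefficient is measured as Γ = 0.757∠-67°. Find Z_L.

Z_L = Z_0·(1 + Γ)/(1 − Γ) = 50·(1.3 − j0.697)/(0.704 + j0.697)

Z_L ≈ 21.8 − j71 Ω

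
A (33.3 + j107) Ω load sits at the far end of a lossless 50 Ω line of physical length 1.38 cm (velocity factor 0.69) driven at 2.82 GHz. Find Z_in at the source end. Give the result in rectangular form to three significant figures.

λ = v/f = 0.69·c / 2.82 GHz = 0.0734 m
βl = 2π·l/λ = 2π × 0.188 = 67.7°
tan(βl) = tan(67.7°) = 2.44
Z_in = Z_0·(Z_L + jZ_0·tanβl)/(Z_0 + jZ_L·tanβl)
     = 50·(33.3 + j229)/(-211 + j81.1)

Z_in ≈ 11.3 − j49.9 Ω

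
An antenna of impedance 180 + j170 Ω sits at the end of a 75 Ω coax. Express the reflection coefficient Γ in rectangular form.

Γ ≈ 0.593 + j0.271

Γ = (Z_L − Z_0)/(Z_L + Z_0) = (105 + j170)/(255 + j170)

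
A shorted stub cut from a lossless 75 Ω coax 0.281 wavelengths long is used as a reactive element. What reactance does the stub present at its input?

βl = 2π × 0.281 = 101°
tan(βl) = -5.07
For a shorted stub, Z_in = jZ_0·tan(βl)

X_in ≈ -380 Ω (capacitive)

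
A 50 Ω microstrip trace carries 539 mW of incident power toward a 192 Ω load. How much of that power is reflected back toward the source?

Γ = (192 − 50)/(192 + 50) = 0.587
|Γ|² = 0.344
P_refl = |Γ|²·P_inc = 186 mW, P_del = (1 − |Γ|²)·P_inc = 353 mW

P_reflected ≈ 186 mW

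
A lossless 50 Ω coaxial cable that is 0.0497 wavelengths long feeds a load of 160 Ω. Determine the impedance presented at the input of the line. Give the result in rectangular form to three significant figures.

βl = 2π × 0.0497 = 17.9°
tan(βl) = tan(17.9°) = 0.323
Z_in = Z_0·(Z_L + jZ_0·tanβl)/(Z_0 + jZ_L·tanβl)
     = 50·(160 + j16.1)/(50 + j51.7)

Z_in ≈ 85.5 − j72.1 Ω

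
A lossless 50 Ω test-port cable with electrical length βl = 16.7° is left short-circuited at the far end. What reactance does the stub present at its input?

tan(βl) = 0.3
For a short-circuited stub, Z_in = jZ_0·tan(βl)

X_in ≈ 15 Ω (inductive)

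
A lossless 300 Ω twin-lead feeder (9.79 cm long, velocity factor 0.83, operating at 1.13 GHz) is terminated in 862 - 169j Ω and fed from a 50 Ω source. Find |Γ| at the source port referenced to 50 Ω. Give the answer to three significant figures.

|Γ| ≈ 0.888

λ = v/f = 0.83·c / 1.13 GHz = 0.22 m
βl = 2π·l/λ = 2π × 0.444 = 160°
tan(βl) = -0.365
Z_in = Z_0·(Z_L + jZ_0·tanβl)/(Z_0 + jZ_L·tanβl) = 564 + j394 Ω
Γ_s = (Z_in − Z_s)/(Z_in + Z_s) = (514 + j394)/(614 + j394), |Γ_s| = 0.888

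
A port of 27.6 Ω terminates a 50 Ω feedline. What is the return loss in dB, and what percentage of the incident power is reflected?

RL ≈ 10.8 dB; 8.33% of incident power reflected

Γ = (27.6 − 50)/(27.6 + 50) = -0.289
RL = −20·log₁₀(0.289) = 10.8 dB
P_refl/P_inc = |Γ|² = 0.0833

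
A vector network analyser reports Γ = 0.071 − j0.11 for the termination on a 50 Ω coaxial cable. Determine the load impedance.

Z_L ≈ 56.2 − j12.6 Ω

Z_L = Z_0·(1 + Γ)/(1 − Γ) = 50·(1.07 − j0.11)/(0.929 + j0.11)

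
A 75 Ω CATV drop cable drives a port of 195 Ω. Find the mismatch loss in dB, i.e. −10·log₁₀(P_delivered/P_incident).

Γ = (195 − 75)/(195 + 75) = 0.444
|Γ|² = 0.198, so P_del/P_inc = 1 − |Γ|² = 0.802
ML = −10·log₁₀(1 − |Γ|²)

mismatch loss ≈ 0.956 dB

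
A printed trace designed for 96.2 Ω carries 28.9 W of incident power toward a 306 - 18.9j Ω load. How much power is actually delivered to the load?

P_delivered ≈ 21 W

|Γ| = |(209.8 − j18.9)/(402.2 − j18.9)| = 0.523
|Γ|² = 0.274
P_refl = |Γ|²·P_inc = 7.91 W, P_del = (1 − |Γ|²)·P_inc = 21 W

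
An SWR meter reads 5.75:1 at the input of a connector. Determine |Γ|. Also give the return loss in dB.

|Γ| = (S − 1)/(S + 1) = (5.75 − 1)/(5.75 + 1) = 4.75/6.75
RL = −20·log₁₀|Γ| = −20·log₁₀(0.704)

|Γ| ≈ 0.704; return loss ≈ 3.05 dB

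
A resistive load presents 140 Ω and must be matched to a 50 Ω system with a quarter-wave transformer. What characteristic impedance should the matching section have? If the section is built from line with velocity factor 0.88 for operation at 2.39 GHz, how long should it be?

Z_qwt ≈ 83.7 Ω; length ≈ 2.76 cm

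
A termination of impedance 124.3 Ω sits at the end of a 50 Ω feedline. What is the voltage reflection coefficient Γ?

Γ = (Z_L − Z_0)/(Z_L + Z_0) = (124.3 − 50)/(124.3 + 50) = 74.3/174.3

Γ = 0.426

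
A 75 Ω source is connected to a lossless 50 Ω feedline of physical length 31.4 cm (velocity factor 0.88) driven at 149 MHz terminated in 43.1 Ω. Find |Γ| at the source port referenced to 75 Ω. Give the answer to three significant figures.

λ = v/f = 0.88·c / 149 MHz = 1.77 m
βl = 2π·l/λ = 2π × 0.177 = 63.8°
tan(βl) = 2.03
Z_in = Z_0·(Z_L + jZ_0·tanβl)/(Z_0 + jZ_L·tanβl) = 54.3 + j6.42 Ω
Γ_s = (Z_in − Z_s)/(Z_in + Z_s) = (-20.7 + j6.42)/(129 + j6.42), |Γ_s| = 0.167

|Γ| ≈ 0.167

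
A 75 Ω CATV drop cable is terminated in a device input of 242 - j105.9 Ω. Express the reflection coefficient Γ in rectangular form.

Γ ≈ 0.574 − j0.142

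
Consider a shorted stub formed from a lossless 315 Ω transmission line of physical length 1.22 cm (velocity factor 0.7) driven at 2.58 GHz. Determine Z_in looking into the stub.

λ = v/f = 0.7·c / 2.58 GHz = 0.0814 m
βl = 2π·l/λ = 2π × 0.15 = 54°
tan(βl) = 1.37
For a shorted stub, Z_in = jZ_0·tan(βl)

Z_in ≈ +j433 Ω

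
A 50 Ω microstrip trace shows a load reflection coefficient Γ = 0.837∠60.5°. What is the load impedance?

Z_L ≈ 17.1 + j83.1 Ω

Z_L = Z_0·(1 + Γ)/(1 − Γ) = 50·(1.41 + j0.728)/(0.588 − j0.728)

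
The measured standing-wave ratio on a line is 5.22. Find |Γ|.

|Γ| = (S − 1)/(S + 1) = (5.22 − 1)/(5.22 + 1) = 4.22/6.22

|Γ| ≈ 0.678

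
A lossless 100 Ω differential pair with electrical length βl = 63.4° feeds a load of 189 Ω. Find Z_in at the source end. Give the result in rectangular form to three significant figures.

Z_in ≈ 61.8 − j33.7 Ω

tan(βl) = tan(63.4°) = 2
Z_in = Z_0·(Z_L + jZ_0·tanβl)/(Z_0 + jZ_L·tanβl)
     = 100·(189 + j200)/(100 + j377)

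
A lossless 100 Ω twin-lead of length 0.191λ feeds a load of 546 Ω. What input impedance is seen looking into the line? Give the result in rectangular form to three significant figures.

βl = 2π × 0.191 = 68.8°
tan(βl) = tan(68.8°) = 2.57
Z_in = Z_0·(Z_L + jZ_0·tanβl)/(Z_0 + jZ_L·tanβl)
     = 100·(546 + j257)/(100 + j1400)

Z_in ≈ 21 − j37.4 Ω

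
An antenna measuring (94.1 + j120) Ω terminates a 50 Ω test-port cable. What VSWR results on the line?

Γ = (Z_L − Z_0)/(Z_L + Z_0) = (44.1 + j120)/(144.1 + j120)
|Γ| = 128/188 = 0.682
VSWR = (1 + |Γ|)/(1 − |Γ|) = 1.68/0.318

VSWR ≈ 5.28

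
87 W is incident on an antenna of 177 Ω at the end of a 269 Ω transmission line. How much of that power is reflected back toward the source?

Γ = (177 − 269)/(177 + 269) = -0.206
|Γ|² = 0.0426
P_refl = |Γ|²·P_inc = 3.7 W, P_del = (1 − |Γ|²)·P_inc = 83.3 W

P_reflected ≈ 3.7 W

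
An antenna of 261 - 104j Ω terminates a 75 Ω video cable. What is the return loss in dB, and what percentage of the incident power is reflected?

RL ≈ 4.35 dB; 36.7% of incident power reflected

Γ = (186 − j104)/(336 − j104), |Γ| = 0.606
RL = −20·log₁₀(0.606) = 4.35 dB
P_refl/P_inc = |Γ|² = 0.367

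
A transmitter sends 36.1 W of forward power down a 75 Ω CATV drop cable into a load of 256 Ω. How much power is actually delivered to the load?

P_delivered ≈ 25.3 W

Γ = (256 − 75)/(256 + 75) = 0.547
|Γ|² = 0.299
P_refl = |Γ|²·P_inc = 10.8 W, P_del = (1 − |Γ|²)·P_inc = 25.3 W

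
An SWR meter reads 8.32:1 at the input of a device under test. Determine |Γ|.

|Γ| ≈ 0.785

|Γ| = (S − 1)/(S + 1) = (8.32 − 1)/(8.32 + 1) = 7.32/9.32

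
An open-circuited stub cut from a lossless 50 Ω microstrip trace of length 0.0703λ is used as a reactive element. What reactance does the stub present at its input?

X_in ≈ -106 Ω (capacitive)

βl = 2π × 0.0703 = 25.3°
tan(βl) = 0.473
For an open-circuited stub, Z_in = −jZ_0·cot(βl) = −jZ_0/tan(βl)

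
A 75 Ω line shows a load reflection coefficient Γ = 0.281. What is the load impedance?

Z_L = Z_0·(1 + Γ)/(1 − Γ) = 75·(1.28)/(0.719)

Z_L ≈ 134 Ω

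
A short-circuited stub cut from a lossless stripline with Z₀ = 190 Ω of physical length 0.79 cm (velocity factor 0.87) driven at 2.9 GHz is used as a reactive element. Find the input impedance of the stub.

λ = v/f = 0.87·c / 2.9 GHz = 0.09 m
βl = 2π·l/λ = 2π × 0.0878 = 31.6°
tan(βl) = 0.615
For a short-circuited stub, Z_in = jZ_0·tan(βl)

Z_in ≈ +j117 Ω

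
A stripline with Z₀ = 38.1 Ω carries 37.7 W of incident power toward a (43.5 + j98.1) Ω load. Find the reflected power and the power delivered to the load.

P_reflected ≈ 22.4 W; P_delivered ≈ 15.3 W

|Γ| = |(5.4 + j98.1)/(81.6 + j98.1)| = 0.77
|Γ|² = 0.593
P_refl = |Γ|²·P_inc = 22.4 W, P_del = (1 − |Γ|²)·P_inc = 15.3 W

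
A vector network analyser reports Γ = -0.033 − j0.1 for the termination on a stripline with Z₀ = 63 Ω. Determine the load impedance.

Z_L = Z_0·(1 + Γ)/(1 − Γ) = 63·(0.967 − j0.1)/(1.03 + j0.1)

Z_L ≈ 57.8 − j11.7 Ω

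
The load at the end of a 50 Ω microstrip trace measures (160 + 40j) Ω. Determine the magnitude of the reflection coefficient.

Γ = (Z_L − Z_0)/(Z_L + Z_0) = (110 + j40)/(210 + j40)
|Γ| = 117/214

|Γ| ≈ 0.548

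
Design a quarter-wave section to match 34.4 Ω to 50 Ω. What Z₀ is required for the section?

Z_qwt = √(Z_0·R_L) = √(50 × 34.4) = √1720

Z_qwt ≈ 41.5 Ω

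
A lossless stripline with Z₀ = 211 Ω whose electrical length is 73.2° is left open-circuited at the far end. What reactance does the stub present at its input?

X_in ≈ -63.7 Ω (capacitive)

tan(βl) = 3.31
For an open-circuited stub, Z_in = −jZ_0·cot(βl) = −jZ_0/tan(βl)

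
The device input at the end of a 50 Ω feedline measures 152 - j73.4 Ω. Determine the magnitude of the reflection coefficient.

Γ = (Z_L − Z_0)/(Z_L + Z_0) = (102 − j73.4)/(202 − j73.4)
|Γ| = 126/215

|Γ| ≈ 0.585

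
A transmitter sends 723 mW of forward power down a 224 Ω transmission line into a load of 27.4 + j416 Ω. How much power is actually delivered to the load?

P_delivered ≈ 75.1 mW

|Γ| = |(-196.6 + j416)/(251.4 + j416)| = 0.947
|Γ|² = 0.896
P_refl = |Γ|²·P_inc = 648 mW, P_del = (1 − |Γ|²)·P_inc = 75.1 mW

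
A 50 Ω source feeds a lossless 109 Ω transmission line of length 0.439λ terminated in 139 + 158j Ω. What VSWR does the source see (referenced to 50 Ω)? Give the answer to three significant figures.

βl = 2π × 0.439 = 158°
tan(βl) = -0.403
Z_in = Z_0·(Z_L + jZ_0·tanβl)/(Z_0 + jZ_L·tanβl) = 58.2 + j90.9 Ω
Γ_s = (Z_in − Z_s)/(Z_in + Z_s) = (8.23 + j90.9)/(108 + j90.9), |Γ_s| = 0.646
VSWR = (1 + |Γ_s|)/(1 − |Γ_s|)

VSWR ≈ 4.64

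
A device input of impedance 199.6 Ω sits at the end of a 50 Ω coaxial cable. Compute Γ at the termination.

Γ = 0.599

Γ = (Z_L − Z_0)/(Z_L + Z_0) = (199.6 − 50)/(199.6 + 50) = 149.6/249.6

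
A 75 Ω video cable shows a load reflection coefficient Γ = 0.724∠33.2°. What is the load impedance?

Z_L ≈ 114 + j190 Ω

Z_L = Z_0·(1 + Γ)/(1 − Γ) = 75·(1.61 + j0.396)/(0.394 − j0.396)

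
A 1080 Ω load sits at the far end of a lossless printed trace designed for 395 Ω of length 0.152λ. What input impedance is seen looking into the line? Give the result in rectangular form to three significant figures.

Z_in ≈ 203 − j227 Ω

βl = 2π × 0.152 = 54.7°
tan(βl) = tan(54.7°) = 1.41
Z_in = Z_0·(Z_L + jZ_0·tanβl)/(Z_0 + jZ_L·tanβl)
     = 395·(1080 + j558)/(395 + j1530)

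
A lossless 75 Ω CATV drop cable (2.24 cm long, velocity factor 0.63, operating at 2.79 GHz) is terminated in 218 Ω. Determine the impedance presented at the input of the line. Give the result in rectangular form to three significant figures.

Z_in ≈ 32.6 + j35.4 Ω

λ = v/f = 0.63·c / 2.79 GHz = 0.0677 m
βl = 2π·l/λ = 2π × 0.331 = 119°
tan(βl) = tan(119°) = -1.8
Z_in = Z_0·(Z_L + jZ_0·tanβl)/(Z_0 + jZ_L·tanβl)
     = 75·(218 − j135)/(75 − j393)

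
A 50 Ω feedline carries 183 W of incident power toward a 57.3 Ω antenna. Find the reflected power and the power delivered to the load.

P_reflected ≈ 0.847 W; P_delivered ≈ 182 W

Γ = (57.3 − 50)/(57.3 + 50) = 0.068
|Γ|² = 0.00463
P_refl = |Γ|²·P_inc = 0.847 W, P_del = (1 − |Γ|²)·P_inc = 182 W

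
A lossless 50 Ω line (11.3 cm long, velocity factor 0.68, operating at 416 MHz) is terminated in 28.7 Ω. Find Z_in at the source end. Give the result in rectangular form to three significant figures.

Z_in ≈ 84.5 + j12 Ω

λ = v/f = 0.68·c / 416 MHz = 0.49 m
βl = 2π·l/λ = 2π × 0.23 = 83°
tan(βl) = tan(83°) = 8.09
Z_in = Z_0·(Z_L + jZ_0·tanβl)/(Z_0 + jZ_L·tanβl)
     = 50·(28.7 + j405)/(50 + j232)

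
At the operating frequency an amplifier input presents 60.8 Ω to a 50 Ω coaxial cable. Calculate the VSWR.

VSWR ≈ 1.22

For a purely resistive load, VSWR = R_L/Z_0 or Z_0/R_L (whichever > 1) = 60.8/50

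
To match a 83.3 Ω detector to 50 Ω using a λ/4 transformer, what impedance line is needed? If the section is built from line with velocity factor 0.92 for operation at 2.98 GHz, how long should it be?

Z_qwt = √(Z_0·R_L) = √(50 × 83.3) = √4165
λ = 0.92·c/f = 0.0926 m, so l = λ/4 = 0.0232 m

Z_qwt ≈ 64.5 Ω; length ≈ 2.32 cm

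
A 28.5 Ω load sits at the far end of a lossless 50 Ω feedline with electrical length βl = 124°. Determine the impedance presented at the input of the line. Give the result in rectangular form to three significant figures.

tan(βl) = tan(124°) = -1.48
Z_in = Z_0·(Z_L + jZ_0·tanβl)/(Z_0 + jZ_L·tanβl)
     = 50·(28.5 − j74.1)/(50 − j42.3)

Z_in ≈ 53.2 − j29.2 Ω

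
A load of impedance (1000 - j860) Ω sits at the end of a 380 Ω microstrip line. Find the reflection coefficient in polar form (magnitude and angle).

Γ ≈ 0.652 ∠ -22.3°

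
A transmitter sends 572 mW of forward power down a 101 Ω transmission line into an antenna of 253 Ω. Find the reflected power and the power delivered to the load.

P_reflected ≈ 105 mW; P_delivered ≈ 467 mW

Γ = (253 − 101)/(253 + 101) = 0.429
|Γ|² = 0.184
P_refl = |Γ|²·P_inc = 105 mW, P_del = (1 − |Γ|²)·P_inc = 467 mW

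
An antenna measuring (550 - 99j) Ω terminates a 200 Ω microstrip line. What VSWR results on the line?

Γ = (Z_L − Z_0)/(Z_L + Z_0) = (350 − j99)/(750 − j99)
|Γ| = 364/757 = 0.481
VSWR = (1 + |Γ|)/(1 − |Γ|) = 1.48/0.519

VSWR ≈ 2.85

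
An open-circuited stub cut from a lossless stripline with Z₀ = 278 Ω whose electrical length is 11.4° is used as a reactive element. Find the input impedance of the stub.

tan(βl) = 0.202
For an open-circuited stub, Z_in = −jZ_0·cot(βl) = −jZ_0/tan(βl)

Z_in ≈ −j1380 Ω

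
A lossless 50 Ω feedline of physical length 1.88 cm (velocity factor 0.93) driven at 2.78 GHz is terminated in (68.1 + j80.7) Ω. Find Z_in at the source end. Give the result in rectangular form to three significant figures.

λ = v/f = 0.93·c / 2.78 GHz = 0.1 m
βl = 2π·l/λ = 2π × 0.187 = 67.4°
tan(βl) = tan(67.4°) = 2.41
Z_in = Z_0·(Z_L + jZ_0·tanβl)/(Z_0 + jZ_L·tanβl)
     = 50·(68.1 + j201)/(-144 + j164)

Z_in ≈ 24.3 − j42.1 Ω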